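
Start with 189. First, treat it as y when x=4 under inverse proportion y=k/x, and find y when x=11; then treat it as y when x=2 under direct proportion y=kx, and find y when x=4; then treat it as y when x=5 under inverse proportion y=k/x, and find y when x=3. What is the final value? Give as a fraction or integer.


Start with 189.
Step 1: Inverse prop: k = (189)*4; new y = k/11 = 189*4/11 = 756/11
Step 2: Direct prop: k = (756/11)/2; new y = k*4 = 756/11*4/2 = 1512/11
Step 3: Inverse prop: k = (1512/11)*5; new y = k/3 = 1512/11*5/3 = 2520/11
Final result = 2520/11

2520/11


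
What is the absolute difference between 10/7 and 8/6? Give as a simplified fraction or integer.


Simplify: 10/7 = 10/7 and 8/6 = 4/3
Find common denominator: LCD = 21
Convert: 30/21 and 28/21
Difference = |30 - 28|/21 = 2/21
Simplified = 2/21

2/21


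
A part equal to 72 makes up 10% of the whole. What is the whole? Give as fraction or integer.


Given: 72 is 10% of the whole
Set up: 72 = 10/100 * whole
whole = 72 * 100 / 10
whole = 7200 / 10
whole = 720

720


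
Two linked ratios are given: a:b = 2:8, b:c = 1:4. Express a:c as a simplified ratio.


Given a:b = 2:8 and b:c = 1:4
Make b consistent. Multiply first ratio by 1: a:b = 2:8
Multiply second ratio by 8: b:c = 8:32
Now b = 8 in both, so a:b:c = 2:8:32
Therefore a:c = 2:32
Simplify by GCD: a:c = 1:16

1:16


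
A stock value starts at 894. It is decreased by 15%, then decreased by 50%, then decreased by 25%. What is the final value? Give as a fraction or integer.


Start: 894
Step 1: decrease by 15% => multiply by 85/100
  894 * 85/100 = 7599/10
Step 2: decrease by 50% => multiply by 50/100
  7599/10 * 50/100 = 7599/20
Step 3: decrease by 25% => multiply by 75/100
  7599/20 * 75/100 = 22797/80
Final value = 22797/80

22797/80


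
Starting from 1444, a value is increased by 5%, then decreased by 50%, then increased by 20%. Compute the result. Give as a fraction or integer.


Start: 1444
Step 1: increase by 5% => multiply by 105/100
  1444 * 105/100 = 7581/5
Step 2: decrease by 50% => multiply by 50/100
  7581/5 * 50/100 = 7581/10
Step 3: increase by 20% => multiply by 120/100
  7581/10 * 120/100 = 22743/25
Final value = 22743/25

22743/25


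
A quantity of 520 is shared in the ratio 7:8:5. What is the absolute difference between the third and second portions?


Total parts = 7 + 8 + 5 = 20
Value per part = 520 / 20 = 26
Shares: 7*26=182, 8*26=208, 5*26=130
Third share = 130, second share = 208
Difference = |130 - 208| = 78

78


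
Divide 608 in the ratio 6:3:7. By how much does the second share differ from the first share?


Total parts = 6 + 3 + 7 = 16
Value per part = 608 / 16 = 38
Shares: 6*38=228, 3*38=114, 7*38=266
Second share = 114, first share = 228
Difference = |114 - 228| = 114

114


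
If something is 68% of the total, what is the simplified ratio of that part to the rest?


Part = 68%, Remainder = 32%
Ratio = 68:32
GCD(68, 32) = 4
Simplify: 17:8 = 17:8

17:8


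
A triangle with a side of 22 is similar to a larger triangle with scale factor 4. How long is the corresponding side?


Similar triangles have proportional sides
Scale factor = 4
Smaller side = 22
Corresponding larger side = 22 * 4
= 88

88


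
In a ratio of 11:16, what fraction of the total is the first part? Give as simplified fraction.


Total parts = 11 + 16 = 27
First part fraction = 11/27
Simplify: 11/27 = 11/27

11/27


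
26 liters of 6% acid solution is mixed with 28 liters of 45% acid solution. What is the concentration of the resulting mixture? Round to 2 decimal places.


Solute in mixture 1 = 6% of 26 L = 26*6/100 = 39/25 L
Solute in mixture 2 = 45% of 28 L = 28*45/100 = 63/5 L
Total solute = 39/25 + 63/5 = 354/25 L
Total volume = 26 + 28 = 54 L
Final concentration = 354/25/54 * 100 = 26.22%

26.22


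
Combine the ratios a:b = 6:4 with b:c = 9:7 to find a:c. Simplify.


Given a:b = 6:4 and b:c = 9:7
Make b consistent. Multiply first ratio by 9: a:b = 54:36
Multiply second ratio by 4: b:c = 36:28
Now b = 36 in both, so a:b:c = 54:36:28
Therefore a:c = 54:28
Simplify by GCD: a:c = 27:14

27:14


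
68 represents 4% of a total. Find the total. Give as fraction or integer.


Given: 68 is 4% of the whole
Set up: 68 = 4/100 * whole
whole = 68 * 100 / 4
whole = 6800 / 4
whole = 1700

1700


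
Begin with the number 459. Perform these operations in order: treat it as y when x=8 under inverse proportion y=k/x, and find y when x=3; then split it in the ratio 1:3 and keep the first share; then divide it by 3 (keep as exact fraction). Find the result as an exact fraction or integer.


Start with 459.
Step 1: Inverse prop: k = (459)*8; new y = k/3 = 459*8/3 = 1224
Step 2: Split 1:3, first share = 1224 * 1/4 = 306
Step 3: Divide by 3: 306 / 3 = 102
Final result = 102

102


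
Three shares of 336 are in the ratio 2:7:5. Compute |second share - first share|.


Total parts = 2 + 7 + 5 = 14
Value per part = 336 / 14 = 24
Shares: 2*24=48, 7*24=168, 5*24=120
Second share = 168, first share = 48
Difference = |168 - 48| = 120

120


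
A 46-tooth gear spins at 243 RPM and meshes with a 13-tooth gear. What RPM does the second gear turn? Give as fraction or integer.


Gear ratio: teeth_A * RPM_A = teeth_B * RPM_B
46 * 243 = 13 * RPM_B
11178 = 13 * RPM_B
RPM_B = 11178 / 13
RPM_B = 11178/13

11178/13


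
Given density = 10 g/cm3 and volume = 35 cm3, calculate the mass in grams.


Using mass = density * volume
Density = 10 g/cm3
Volume = 35 cm3
Mass = 10 * 35
= 350 g

350


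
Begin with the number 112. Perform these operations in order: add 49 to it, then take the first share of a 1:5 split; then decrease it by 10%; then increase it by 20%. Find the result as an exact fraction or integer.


Start with 112.
Step 1: Add 49: 112+49=161; split 1:5 first = 161*1/6 = 161/6
Step 2: Decrease by 10%: 161/6 * 90/100 = 483/20
Step 3: Increase by 20%: 483/20 * 120/100 = 1449/50
Final result = 1449/50

1449/50


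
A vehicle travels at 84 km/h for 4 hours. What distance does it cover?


Using distance = speed * time
Speed = 84 km/h
Time = 4 hours
Distance = 84 * 4
= 336 km

336


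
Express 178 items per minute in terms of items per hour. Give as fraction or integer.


Converting from per minute to per hour
Rate = 178 items per minute
Multiply by 60: 178 * 60
= 10680 items per hour

10680


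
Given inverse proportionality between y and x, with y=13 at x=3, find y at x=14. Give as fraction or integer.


Inverse proportion: y = k/x
Find k: k = 3 * 13 = 39
Compute y at x=14: y = 39/14
y = 39/14

39/14


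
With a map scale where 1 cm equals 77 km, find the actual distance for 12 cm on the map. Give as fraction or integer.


Map scale: 1 cm = 77 km
Measured distance on map = 12 cm
Set up proportion: 12 * 77 / 1
= 924 / 1
= 924 km

924


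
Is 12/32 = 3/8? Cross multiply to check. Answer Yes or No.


Cross multiply to check 12/32 = 3/8
Left cross product: 12 * 8 = 96
Right cross product: 32 * 3 = 96
96 = 96
Equal, so proportions match => Yes

Yes


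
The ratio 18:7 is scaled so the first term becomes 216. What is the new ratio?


Original ratio: 18:7
First term target: 216
Scale factor = 216 / 18 = 12
Multiply second term: 7 * 12 = 84
Equivalent ratio = 216:84

216:84


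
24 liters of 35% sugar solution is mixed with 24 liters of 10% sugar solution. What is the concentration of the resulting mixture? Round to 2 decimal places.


Solute in mixture 1 = 35% of 24 L = 24*35/100 = 42/5 L
Solute in mixture 2 = 10% of 24 L = 24*10/100 = 12/5 L
Total solute = 42/5 + 12/5 = 54/5 L
Total volume = 24 + 24 = 48 L
Final concentration = 54/5/48 * 100 = 22.50%

22.50


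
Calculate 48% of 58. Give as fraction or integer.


Compute 48% of 58
Convert percentage: 48% = 48/100
Multiply: 58 * 48/100
= 2784/100
= 696/25

696/25


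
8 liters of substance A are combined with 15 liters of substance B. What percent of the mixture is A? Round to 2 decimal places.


Volume of A = 8 L
Volume of B = 15 L
Total volume = 8 + 15 = 23 L
Percentage of A = (8/23) * 100
= 34.78%

34.78


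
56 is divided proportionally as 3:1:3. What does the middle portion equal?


Ratio = 3:1:3
Total parts = 3 + 1 + 3 = 7
Value per part = 56 / 7 = 8
First share = 3 * 8 = 24
Middle share = 1 * 8 = 8
Third share = 3 * 8 = 24

8


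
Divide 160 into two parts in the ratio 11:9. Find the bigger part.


Total parts = 11 + 9 = 20
Value per part = 160 / 20 = 8
First share = 11 * 8 = 88
Second share = 9 * 8 = 72
Larger share = 88

88


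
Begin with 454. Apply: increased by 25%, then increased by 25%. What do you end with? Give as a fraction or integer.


Start: 454
Step 1: increase by 25% => multiply by 125/100
  454 * 125/100 = 1135/2
Step 2: increase by 25% => multiply by 125/100
  1135/2 * 125/100 = 5675/8
Final value = 5675/8

5675/8


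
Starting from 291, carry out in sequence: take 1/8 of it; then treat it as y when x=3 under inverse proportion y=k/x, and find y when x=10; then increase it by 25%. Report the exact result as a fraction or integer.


Start with 291.
Step 1: Take 1/8: 291 * 1/8 = 291/8
Step 2: Inverse prop: k = (291/8)*3; new y = k/10 = 291/8*3/10 = 873/80
Step 3: Increase by 25%: 873/80 * 125/100 = 873/64
Final result = 873/64

873/64


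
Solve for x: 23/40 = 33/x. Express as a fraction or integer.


Setting up: 23/40 = 33/x
Cross multiply: 23 * x = 40 * 33
23x = 1320
x = 1320/23
x = 1320/23

1320/23


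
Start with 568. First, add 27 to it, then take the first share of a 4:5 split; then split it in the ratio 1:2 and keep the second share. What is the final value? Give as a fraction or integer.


Start with 568.
Step 1: Add 27: 568+27=595; split 4:5 first = 595*4/9 = 2380/9
Step 2: Split 1:2, second share = 2380/9 * 2/3 = 4760/27
Final result = 4760/27

4760/27


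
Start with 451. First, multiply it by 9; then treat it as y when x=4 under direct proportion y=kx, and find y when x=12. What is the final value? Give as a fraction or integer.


Start with 451.
Step 1: Multiply by 9: 451 * 9 = 4059
Step 2: Direct prop: k = (4059)/4; new y = k*12 = 4059*12/4 = 12177
Final result = 12177

12177


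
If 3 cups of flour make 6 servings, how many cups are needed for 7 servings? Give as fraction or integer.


Original: 3 cups for 6 servings
Target servings = 7
Scaling factor = 7/6
New amount = 3 * 7/6
= 21/6
= 7/2 cups

7/2


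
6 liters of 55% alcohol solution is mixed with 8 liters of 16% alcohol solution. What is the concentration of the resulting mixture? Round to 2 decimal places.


Solute in mixture 1 = 55% of 6 L = 6*55/100 = 33/10 L
Solute in mixture 2 = 16% of 8 L = 8*16/100 = 32/25 L
Total solute = 33/10 + 32/25 = 229/50 L
Total volume = 6 + 8 = 14 L
Final concentration = 229/50/14 * 100 = 32.71%

32.71


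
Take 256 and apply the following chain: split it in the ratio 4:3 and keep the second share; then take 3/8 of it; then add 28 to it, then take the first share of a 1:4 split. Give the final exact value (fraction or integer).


Start with 256.
Step 1: Split 4:3, second share = 256 * 3/7 = 768/7
Step 2: Take 3/8: 768/7 * 3/8 = 288/7
Step 3: Add 28: 288/7+28=484/7; split 1:4 first = 484/7*1/5 = 484/35
Final result = 484/35

484/35


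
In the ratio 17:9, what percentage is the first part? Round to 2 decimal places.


Total parts = 17 + 9 = 26
First part fraction = 17/26
Percentage = (17/26) * 100
= 0.653846 * 100
= 65.38%

65.38


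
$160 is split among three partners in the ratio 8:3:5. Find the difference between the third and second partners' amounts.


Total parts = 8 + 3 + 5 = 16
Value per part = 160 / 16 = 10
Shares: 8*10=80, 3*10=30, 5*10=50
Third share = 50, second share = 30
Difference = |50 - 30| = 20

20


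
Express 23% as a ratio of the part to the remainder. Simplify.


Part = 23%, Remainder = 77%
Ratio = 23:77
GCD(23, 77) = 1
Simplify: 23:77 = 23:77

23:77


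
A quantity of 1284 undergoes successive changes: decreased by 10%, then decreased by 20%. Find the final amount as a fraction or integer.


Start: 1284
Step 1: decrease by 10% => multiply by 90/100
  1284 * 90/100 = 5778/5
Step 2: decrease by 20% => multiply by 80/100
  5778/5 * 80/100 = 23112/25
Final value = 23112/25

23112/25


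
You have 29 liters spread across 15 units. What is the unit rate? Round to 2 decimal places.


Total liters = 29
Number of units = 15
Unit rate = 29 / 15
= 1.93 liters per unit

1.93


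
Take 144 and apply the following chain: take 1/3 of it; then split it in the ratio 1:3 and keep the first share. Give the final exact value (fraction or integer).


Start with 144.
Step 1: Take 1/3: 144 * 1/3 = 48
Step 2: Split 1:3, first share = 48 * 1/4 = 12
Final result = 12

12


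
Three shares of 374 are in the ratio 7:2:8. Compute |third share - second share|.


Total parts = 7 + 2 + 8 = 17
Value per part = 374 / 17 = 22
Shares: 7*22=154, 2*22=44, 8*22=176
Third share = 176, second share = 44
Difference = |176 - 44| = 132

132


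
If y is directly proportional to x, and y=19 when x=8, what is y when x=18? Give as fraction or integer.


Direct proportion: y = kx
Find k: k = 19/8 = 19/8
Compute y at x=18: y = 19/8 * 18
y = 171/4

171/4


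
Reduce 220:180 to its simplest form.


Find GCD(220, 180)
GCD = 20
Divide both by 20: 220/20 = 11, 180/20 = 9
Simplified ratio = 11:9

11:9


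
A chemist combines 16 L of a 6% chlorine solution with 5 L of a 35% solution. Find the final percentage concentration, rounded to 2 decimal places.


Solute in mixture 1 = 6% of 16 L = 16*6/100 = 24/25 L
Solute in mixture 2 = 35% of 5 L = 5*35/100 = 7/4 L
Total solute = 24/25 + 7/4 = 271/100 L
Total volume = 16 + 5 = 21 L
Final concentration = 271/100/21 * 100 = 12.90%

12.90


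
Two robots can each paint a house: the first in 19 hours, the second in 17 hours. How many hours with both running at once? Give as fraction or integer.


Rate of A = 1/19 job per hour
Rate of B = 1/17 job per hour
Combined rate = 1/19 + 1/17
Find common denominator: (17 + 19)/(19*17) = 36/323
Combined rate = 36/323 job per hour
Time together = 1 / (36/323) = 323/36 hours

323/36


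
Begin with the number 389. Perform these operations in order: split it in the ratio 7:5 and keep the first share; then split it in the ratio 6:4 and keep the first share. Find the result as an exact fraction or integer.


Start with 389.
Step 1: Split 7:5, first share = 389 * 7/12 = 2723/12
Step 2: Split 6:4, first share = 2723/12 * 6/10 = 2723/20
Final result = 2723/20

2723/20


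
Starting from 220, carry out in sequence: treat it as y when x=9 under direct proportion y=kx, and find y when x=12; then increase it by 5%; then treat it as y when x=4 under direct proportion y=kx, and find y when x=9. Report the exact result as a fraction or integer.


Start with 220.
Step 1: Direct prop: k = (220)/9; new y = k*12 = 220*12/9 = 880/3
Step 2: Increase by 5%: 880/3 * 105/100 = 308
Step 3: Direct prop: k = (308)/4; new y = k*9 = 308*9/4 = 693
Final result = 693

693


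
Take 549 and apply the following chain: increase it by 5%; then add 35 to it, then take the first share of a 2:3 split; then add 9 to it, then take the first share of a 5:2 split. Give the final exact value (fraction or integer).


Start with 549.
Step 1: Increase by 5%: 549 * 105/100 = 11529/20
Step 2: Add 35: 11529/20+35=12229/20; split 2:3 first = 12229/20*2/5 = 12229/50
Step 3: Add 9: 12229/50+9=12679/50; split 5:2 first = 12679/50*5/7 = 12679/70
Final result = 12679/70

12679/70


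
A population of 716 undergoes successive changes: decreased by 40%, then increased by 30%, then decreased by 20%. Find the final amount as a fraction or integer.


Start: 716
Step 1: decrease by 40% => multiply by 60/100
  716 * 60/100 = 2148/5
Step 2: increase by 30% => multiply by 130/100
  2148/5 * 130/100 = 13962/25
Step 3: decrease by 20% => multiply by 80/100
  13962/25 * 80/100 = 55848/125
Final value = 55848/125

55848/125


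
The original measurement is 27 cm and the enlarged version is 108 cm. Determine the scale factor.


Original length = 27 cm
Scaled length = 108 cm
Scale factor = 108 / 27
= 4

4


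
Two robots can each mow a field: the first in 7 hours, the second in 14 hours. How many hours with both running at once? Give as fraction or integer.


Rate of A = 1/7 job per hour
Rate of B = 1/14 job per hour
Combined rate = 1/7 + 1/14
Find common denominator: (14 + 7)/(7*14) = 21/98
Combined rate = 3/14 job per hour
Time together = 1 / (3/14) = 14/3 hours

14/3


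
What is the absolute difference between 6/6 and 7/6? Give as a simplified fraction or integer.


Simplify: 6/6 = 1 and 7/6 = 7/6
Find common denominator: LCD = 6
Convert: 6/6 and 7/6
Difference = |6 - 7|/6 = 1/6
Simplified = 1/6

1/6


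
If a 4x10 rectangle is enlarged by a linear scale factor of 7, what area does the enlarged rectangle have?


Original dimensions: 4 x 10
Enlargement factor = 7
New width = 4 * 7 = 28
New height = 10 * 7 = 70
New area = 28 * 70 = 1960

1960


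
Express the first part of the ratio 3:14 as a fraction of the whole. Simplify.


Total parts = 3 + 14 = 17
First part fraction = 3/17
Simplify: 3/17 = 3/17

3/17


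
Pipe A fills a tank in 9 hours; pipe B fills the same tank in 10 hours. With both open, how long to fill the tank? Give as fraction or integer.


Rate of A = 1/9 job per hour
Rate of B = 1/10 job per hour
Combined rate = 1/9 + 1/10
Find common denominator: (10 + 9)/(9*10) = 19/90
Combined rate = 19/90 job per hour
Time together = 1 / (19/90) = 90/19 hours

90/19


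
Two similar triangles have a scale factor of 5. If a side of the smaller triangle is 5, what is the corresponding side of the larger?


Similar triangles have proportional sides
Scale factor = 5
Smaller side = 5
Corresponding larger side = 5 * 5
= 25

25


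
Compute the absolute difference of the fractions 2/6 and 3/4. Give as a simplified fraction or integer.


Simplify: 2/6 = 1/3 and 3/4 = 3/4
Find common denominator: LCD = 12
Convert: 4/12 and 9/12
Difference = |4 - 9|/12 = 5/12
Simplified = 5/12

5/12


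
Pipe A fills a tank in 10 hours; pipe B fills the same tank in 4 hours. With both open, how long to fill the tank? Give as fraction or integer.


Rate of A = 1/10 job per hour
Rate of B = 1/4 job per hour
Combined rate = 1/10 + 1/4
Find common denominator: (4 + 10)/(10*4) = 14/40
Combined rate = 7/20 job per hour
Time together = 1 / (7/20) = 20/7 hours

20/7


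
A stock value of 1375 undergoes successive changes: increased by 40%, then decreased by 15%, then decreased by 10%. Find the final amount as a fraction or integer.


Start: 1375
Step 1: increase by 40% => multiply by 140/100
  1375 * 140/100 = 1925
Step 2: decrease by 15% => multiply by 85/100
  1925 * 85/100 = 6545/4
Step 3: decrease by 10% => multiply by 90/100
  6545/4 * 90/100 = 11781/8
Final value = 11781/8

11781/8


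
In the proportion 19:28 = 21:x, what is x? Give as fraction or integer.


Setting up: 19/28 = 21/x
Cross multiply: 19 * x = 28 * 21
19x = 588
x = 588/19
x = 588/19

588/19


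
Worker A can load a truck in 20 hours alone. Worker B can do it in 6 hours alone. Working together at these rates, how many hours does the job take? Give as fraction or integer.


Rate of A = 1/20 job per hour
Rate of B = 1/6 job per hour
Combined rate = 1/20 + 1/6
Find common denominator: (6 + 20)/(20*6) = 26/120
Combined rate = 13/60 job per hour
Time together = 1 / (13/60) = 60/13 hours

60/13


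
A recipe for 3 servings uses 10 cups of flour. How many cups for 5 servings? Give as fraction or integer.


Original: 10 cups for 3 servings
Target servings = 5
Scaling factor = 5/3
New amount = 10 * 5/3
= 50/3
= 50/3 cups

50/3


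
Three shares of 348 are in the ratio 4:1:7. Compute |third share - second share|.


Total parts = 4 + 1 + 7 = 12
Value per part = 348 / 12 = 29
Shares: 4*29=116, 1*29=29, 7*29=203
Third share = 203, second share = 29
Difference = |203 - 29| = 174

174


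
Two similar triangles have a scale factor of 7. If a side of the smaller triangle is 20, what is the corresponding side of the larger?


Similar triangles have proportional sides
Scale factor = 7
Smaller side = 20
Corresponding larger side = 20 * 7
= 140

140


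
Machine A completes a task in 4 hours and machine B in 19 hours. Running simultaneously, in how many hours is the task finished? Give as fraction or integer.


Rate of A = 1/4 job per hour
Rate of B = 1/19 job per hour
Combined rate = 1/4 + 1/19
Find common denominator: (19 + 4)/(4*19) = 23/76
Combined rate = 23/76 job per hour
Time together = 1 / (23/76) = 76/23 hours

76/23


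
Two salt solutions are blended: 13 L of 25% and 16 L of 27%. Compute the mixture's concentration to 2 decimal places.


Solute in mixture 1 = 25% of 13 L = 13*25/100 = 13/4 L
Solute in mixture 2 = 27% of 16 L = 16*27/100 = 108/25 L
Total solute = 13/4 + 108/25 = 757/100 L
Total volume = 13 + 16 = 29 L
Final concentration = 757/100/29 * 100 = 26.10%

26.10


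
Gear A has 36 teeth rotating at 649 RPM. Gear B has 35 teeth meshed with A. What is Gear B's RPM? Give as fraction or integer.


Gear ratio: teeth_A * RPM_A = teeth_B * RPM_B
36 * 649 = 35 * RPM_B
23364 = 35 * RPM_B
RPM_B = 23364 / 35
RPM_B = 23364/35

23364/35


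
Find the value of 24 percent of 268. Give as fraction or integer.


Compute 24% of 268
Convert percentage: 24% = 24/100
Multiply: 268 * 24/100
= 6432/100
= 1608/25

1608/25


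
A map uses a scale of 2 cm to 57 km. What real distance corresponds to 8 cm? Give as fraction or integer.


Map scale: 2 cm = 57 km
Measured distance on map = 8 cm
Set up proportion: 8 * 57 / 2
= 456 / 2
= 228 km

228


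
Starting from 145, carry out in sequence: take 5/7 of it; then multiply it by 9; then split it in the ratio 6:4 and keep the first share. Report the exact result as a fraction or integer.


Start with 145.
Step 1: Take 5/7: 145 * 5/7 = 725/7
Step 2: Multiply by 9: 725/7 * 9 = 6525/7
Step 3: Split 6:4, first share = 6525/7 * 6/10 = 3915/7
Final result = 3915/7

3915/7


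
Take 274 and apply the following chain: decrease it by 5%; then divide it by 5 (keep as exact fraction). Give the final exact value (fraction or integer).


Start with 274.
Step 1: Decrease by 5%: 274 * 95/100 = 2603/10
Step 2: Divide by 5: 2603/10 / 5 = 2603/50
Final result = 2603/50

2603/50


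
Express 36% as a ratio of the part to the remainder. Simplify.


Part = 36%, Remainder = 64%
Ratio = 36:64
GCD(36, 64) = 4
Simplify: 9:16 = 9:16

9:16


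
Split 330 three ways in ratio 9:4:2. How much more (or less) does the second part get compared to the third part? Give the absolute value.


Total parts = 9 + 4 + 2 = 15
Value per part = 330 / 15 = 22
Shares: 9*22=198, 4*22=88, 2*22=44
Second share = 88, third share = 44
Difference = |88 - 44| = 44

44


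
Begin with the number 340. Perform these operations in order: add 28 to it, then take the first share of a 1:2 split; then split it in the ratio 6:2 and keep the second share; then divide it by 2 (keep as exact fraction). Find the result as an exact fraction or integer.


Start with 340.
Step 1: Add 28: 340+28=368; split 1:2 first = 368*1/3 = 368/3
Step 2: Split 6:2, second share = 368/3 * 2/8 = 92/3
Step 3: Divide by 2: 92/3 / 2 = 46/3
Final result = 46/3

46/3


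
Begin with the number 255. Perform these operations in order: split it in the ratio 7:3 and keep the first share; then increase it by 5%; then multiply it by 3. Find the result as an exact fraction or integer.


Start with 255.
Step 1: Split 7:3, first share = 255 * 7/10 = 357/2
Step 2: Increase by 5%: 357/2 * 105/100 = 7497/40
Step 3: Multiply by 3: 7497/40 * 3 = 22491/40
Final result = 22491/40

22491/40


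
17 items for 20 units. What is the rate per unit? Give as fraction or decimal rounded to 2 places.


Total items = 17
Number of units = 20
Unit rate = 17 / 20
= 0.85 items per unit

0.85


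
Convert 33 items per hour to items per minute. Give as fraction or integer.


Converting from per hour to per minute
Rate = 33 items per hour
Divide by 60: 33/60
= 11/20 items per minute

11/20


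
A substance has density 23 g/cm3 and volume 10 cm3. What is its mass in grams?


Using mass = density * volume
Density = 23 g/cm3
Volume = 10 cm3
Mass = 23 * 10
= 230 g

230


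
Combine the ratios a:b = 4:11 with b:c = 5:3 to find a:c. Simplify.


Given a:b = 4:11 and b:c = 5:3
Make b consistent. Multiply first ratio by 5: a:b = 20:55
Multiply second ratio by 11: b:c = 55:33
Now b = 55 in both, so a:b:c = 20:55:33
Therefore a:c = 20:33
Simplify by GCD: a:c = 20:33

20:33


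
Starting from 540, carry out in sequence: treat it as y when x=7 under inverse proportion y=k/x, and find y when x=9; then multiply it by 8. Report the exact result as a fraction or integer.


Start with 540.
Step 1: Inverse prop: k = (540)*7; new y = k/9 = 540*7/9 = 420
Step 2: Multiply by 8: 420 * 8 = 3360
Final result = 3360

3360


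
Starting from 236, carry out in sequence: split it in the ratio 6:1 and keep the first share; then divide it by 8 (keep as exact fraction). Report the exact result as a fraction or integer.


Start with 236.
Step 1: Split 6:1, first share = 236 * 6/7 = 1416/7
Step 2: Divide by 8: 1416/7 / 8 = 177/7
Final result = 177/7

177/7


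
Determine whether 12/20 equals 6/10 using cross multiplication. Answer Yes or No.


Cross multiply to check 12/20 = 6/10
Left cross product: 12 * 10 = 120
Right cross product: 20 * 6 = 120
120 = 120
Equal, so proportions match => Yes

Yes


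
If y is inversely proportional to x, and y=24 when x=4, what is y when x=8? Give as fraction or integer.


Inverse proportion: y = k/x
Find k: k = 4 * 24 = 96
Compute y at x=8: y = 96/8
y = 12

12


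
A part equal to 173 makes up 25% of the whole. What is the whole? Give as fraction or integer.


Given: 173 is 25% of the whole
Set up: 173 = 25/100 * whole
whole = 173 * 100 / 25
whole = 17300 / 25
whole = 692

692


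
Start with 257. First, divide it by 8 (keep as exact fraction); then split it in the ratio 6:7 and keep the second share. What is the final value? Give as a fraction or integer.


Start with 257.
Step 1: Divide by 8: 257 / 8 = 257/8
Step 2: Split 6:7, second share = 257/8 * 7/13 = 1799/104
Final result = 1799/104

1799/104


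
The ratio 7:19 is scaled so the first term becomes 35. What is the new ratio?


Original ratio: 7:19
First term target: 35
Scale factor = 35 / 7 = 5
Multiply second term: 19 * 5 = 95
Equivalent ratio = 35:95

35:95


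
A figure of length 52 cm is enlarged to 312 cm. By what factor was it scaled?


Original length = 52 cm
Scaled length = 312 cm
Scale factor = 312 / 52
= 6

6


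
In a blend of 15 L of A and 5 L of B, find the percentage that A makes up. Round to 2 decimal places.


Volume of A = 15 L
Volume of B = 5 L
Total volume = 15 + 5 = 20 L
Percentage of A = (15/20) * 100
= 75.00%

75.00


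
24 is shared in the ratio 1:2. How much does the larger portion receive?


Total parts = 1 + 2 = 3
Value per part = 24 / 3 = 8
First share = 1 * 8 = 8
Second share = 2 * 8 = 16
Larger share = 16

16


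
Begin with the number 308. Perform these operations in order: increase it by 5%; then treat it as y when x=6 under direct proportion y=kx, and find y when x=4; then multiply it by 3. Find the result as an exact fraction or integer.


Start with 308.
Step 1: Increase by 5%: 308 * 105/100 = 1617/5
Step 2: Direct prop: k = (1617/5)/6; new y = k*4 = 1617/5*4/6 = 1078/5
Step 3: Multiply by 3: 1078/5 * 3 = 3234/5
Final result = 3234/5

3234/5


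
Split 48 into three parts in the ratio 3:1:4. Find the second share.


Ratio = 3:1:4
Total parts = 3 + 1 + 4 = 8
Value per part = 48 / 8 = 6
First share = 3 * 6 = 18
Middle share = 1 * 6 = 6
Third share = 4 * 6 = 24

6


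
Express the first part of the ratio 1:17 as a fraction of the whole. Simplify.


Total parts = 1 + 17 = 18
First part fraction = 1/18
Simplify: 1/18 = 1/18

1/18


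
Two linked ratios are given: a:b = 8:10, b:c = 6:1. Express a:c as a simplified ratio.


Given a:b = 8:10 and b:c = 6:1
Make b consistent. Multiply first ratio by 6: a:b = 48:60
Multiply second ratio by 10: b:c = 60:10
Now b = 60 in both, so a:b:c = 48:60:10
Therefore a:c = 48:10
Simplify by GCD: a:c = 24:5

24:5


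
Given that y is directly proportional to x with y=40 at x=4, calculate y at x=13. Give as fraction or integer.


Direct proportion: y = kx
Find k: k = 40/4 = 10
Compute y at x=13: y = 10 * 13
y = 130

130


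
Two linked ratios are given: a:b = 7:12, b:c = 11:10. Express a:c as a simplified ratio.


Given a:b = 7:12 and b:c = 11:10
Make b consistent. Multiply first ratio by 11: a:b = 77:132
Multiply second ratio by 12: b:c = 132:120
Now b = 132 in both, so a:b:c = 77:132:120
Therefore a:c = 77:120
Simplify by GCD: a:c = 77:120

77:120


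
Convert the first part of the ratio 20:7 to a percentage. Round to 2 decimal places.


Total parts = 20 + 7 = 27
First part fraction = 20/27
Percentage = (20/27) * 100
= 0.740741 * 100
= 74.07%

74.07


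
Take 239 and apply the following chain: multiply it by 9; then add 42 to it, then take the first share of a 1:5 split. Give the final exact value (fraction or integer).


Start with 239.
Step 1: Multiply by 9: 239 * 9 = 2151
Step 2: Add 42: 2151+42=2193; split 1:5 first = 2193*1/6 = 731/2
Final result = 731/2

731/2


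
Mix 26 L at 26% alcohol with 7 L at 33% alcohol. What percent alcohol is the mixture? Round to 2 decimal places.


Solute in mixture 1 = 26% of 26 L = 26*26/100 = 169/25 L
Solute in mixture 2 = 33% of 7 L = 7*33/100 = 231/100 L
Total solute = 169/25 + 231/100 = 907/100 L
Total volume = 26 + 7 = 33 L
Final concentration = 907/100/33 * 100 = 27.48%

27.48


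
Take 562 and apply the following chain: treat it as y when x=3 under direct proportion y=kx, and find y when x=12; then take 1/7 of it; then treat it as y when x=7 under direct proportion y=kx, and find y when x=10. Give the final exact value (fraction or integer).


Start with 562.
Step 1: Direct prop: k = (562)/3; new y = k*12 = 562*12/3 = 2248
Step 2: Take 1/7: 2248 * 1/7 = 2248/7
Step 3: Direct prop: k = (2248/7)/7; new y = k*10 = 2248/7*10/7 = 22480/49
Final result = 22480/49

22480/49


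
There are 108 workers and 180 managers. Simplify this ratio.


Find GCD(108, 180)
GCD = 36
Divide both by 36: 108/36 = 3, 180/36 = 5
Simplified ratio = 3:5

3:5


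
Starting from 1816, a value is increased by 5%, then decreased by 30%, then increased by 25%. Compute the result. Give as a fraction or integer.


Start: 1816
Step 1: increase by 5% => multiply by 105/100
  1816 * 105/100 = 9534/5
Step 2: decrease by 30% => multiply by 70/100
  9534/5 * 70/100 = 33369/25
Step 3: increase by 25% => multiply by 125/100
  33369/25 * 125/100 = 33369/20
Final value = 33369/20

33369/20


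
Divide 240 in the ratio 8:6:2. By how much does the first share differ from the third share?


Total parts = 8 + 6 + 2 = 16
Value per part = 240 / 16 = 15
Shares: 8*15=120, 6*15=90, 2*15=30
First share = 120, third share = 30
Difference = |120 - 30| = 90

90


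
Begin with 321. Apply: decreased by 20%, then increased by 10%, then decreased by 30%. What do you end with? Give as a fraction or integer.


Start: 321
Step 1: decrease by 20% => multiply by 80/100
  321 * 80/100 = 1284/5
Step 2: increase by 10% => multiply by 110/100
  1284/5 * 110/100 = 7062/25
Step 3: decrease by 30% => multiply by 70/100
  7062/25 * 70/100 = 24717/125
Final value = 24717/125

24717/125


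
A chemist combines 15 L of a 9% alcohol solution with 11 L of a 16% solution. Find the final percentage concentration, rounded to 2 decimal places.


Solute in mixture 1 = 9% of 15 L = 15*9/100 = 27/20 L
Solute in mixture 2 = 16% of 11 L = 11*16/100 = 44/25 L
Total solute = 27/20 + 44/25 = 311/100 L
Total volume = 15 + 11 = 26 L
Final concentration = 311/100/26 * 100 = 11.96%

11.96


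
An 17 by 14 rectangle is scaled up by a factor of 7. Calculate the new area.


Original dimensions: 17 x 14
Enlargement factor = 7
New width = 17 * 7 = 119
New height = 14 * 7 = 98
New area = 119 * 98 = 11662

11662


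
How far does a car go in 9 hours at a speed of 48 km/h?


Using distance = speed * time
Speed = 48 km/h
Time = 9 hours
Distance = 48 * 9
= 432 km

432


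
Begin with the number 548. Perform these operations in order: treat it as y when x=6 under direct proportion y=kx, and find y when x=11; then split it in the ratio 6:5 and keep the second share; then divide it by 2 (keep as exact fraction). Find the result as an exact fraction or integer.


Start with 548.
Step 1: Direct prop: k = (548)/6; new y = k*11 = 548*11/6 = 3014/3
Step 2: Split 6:5, second share = 3014/3 * 5/11 = 1370/3
Step 3: Divide by 2: 1370/3 / 2 = 685/3
Final result = 685/3

685/3


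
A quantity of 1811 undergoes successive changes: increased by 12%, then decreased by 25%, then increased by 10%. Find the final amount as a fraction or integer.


Start: 1811
Step 1: increase by 12% => multiply by 112/100
  1811 * 112/100 = 50708/25
Step 2: decrease by 25% => multiply by 75/100
  50708/25 * 75/100 = 38031/25
Step 3: increase by 10% => multiply by 110/100
  38031/25 * 110/100 = 418341/250
Final value = 418341/250

418341/250


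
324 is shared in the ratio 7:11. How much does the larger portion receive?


Total parts = 7 + 11 = 18
Value per part = 324 / 18 = 18
First share = 7 * 18 = 126
Second share = 11 * 18 = 198
Larger share = 198

198


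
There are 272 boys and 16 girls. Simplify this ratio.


Find GCD(272, 16)
GCD = 16
Divide both by 16: 272/16 = 17, 16/16 = 1
Simplified ratio = 17:1

17:1


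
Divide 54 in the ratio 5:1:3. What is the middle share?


Ratio = 5:1:3
Total parts = 5 + 1 + 3 = 9
Value per part = 54 / 9 = 6
First share = 5 * 6 = 30
Middle share = 1 * 6 = 6
Third share = 3 * 6 = 18

6


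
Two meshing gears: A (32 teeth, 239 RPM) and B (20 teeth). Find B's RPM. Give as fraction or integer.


Gear ratio: teeth_A * RPM_A = teeth_B * RPM_B
32 * 239 = 20 * RPM_B
7648 = 20 * RPM_B
RPM_B = 7648 / 20
RPM_B = 1912/5

1912/5


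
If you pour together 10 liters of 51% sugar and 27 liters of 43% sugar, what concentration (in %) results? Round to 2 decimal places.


Solute in mixture 1 = 51% of 10 L = 10*51/100 = 51/10 L
Solute in mixture 2 = 43% of 27 L = 27*43/100 = 1161/100 L
Total solute = 51/10 + 1161/100 = 1671/100 L
Total volume = 10 + 27 = 37 L
Final concentration = 1671/100/37 * 100 = 45.16%

45.16


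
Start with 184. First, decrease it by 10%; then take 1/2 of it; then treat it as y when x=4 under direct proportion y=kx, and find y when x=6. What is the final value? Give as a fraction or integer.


Start with 184.
Step 1: Decrease by 10%: 184 * 90/100 = 828/5
Step 2: Take 1/2: 828/5 * 1/2 = 414/5
Step 3: Direct prop: k = (414/5)/4; new y = k*6 = 414/5*6/4 = 621/5
Final result = 621/5

621/5


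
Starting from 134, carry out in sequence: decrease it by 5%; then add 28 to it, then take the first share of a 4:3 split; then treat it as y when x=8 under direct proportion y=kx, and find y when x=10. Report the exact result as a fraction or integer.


Start with 134.
Step 1: Decrease by 5%: 134 * 95/100 = 1273/10
Step 2: Add 28: 1273/10+28=1553/10; split 4:3 first = 1553/10*4/7 = 3106/35
Step 3: Direct prop: k = (3106/35)/8; new y = k*10 = 3106/35*10/8 = 1553/14
Final result = 1553/14

1553/14


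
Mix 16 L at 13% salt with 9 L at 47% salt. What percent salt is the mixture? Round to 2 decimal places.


Solute in mixture 1 = 13% of 16 L = 16*13/100 = 52/25 L
Solute in mixture 2 = 47% of 9 L = 9*47/100 = 423/100 L
Total solute = 52/25 + 423/100 = 631/100 L
Total volume = 16 + 9 = 25 L
Final concentration = 631/100/25 * 100 = 25.24%

25.24


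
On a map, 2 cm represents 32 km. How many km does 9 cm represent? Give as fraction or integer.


Map scale: 2 cm = 32 km
Measured distance on map = 9 cm
Set up proportion: 9 * 32 / 2
= 288 / 2
= 144 km

144


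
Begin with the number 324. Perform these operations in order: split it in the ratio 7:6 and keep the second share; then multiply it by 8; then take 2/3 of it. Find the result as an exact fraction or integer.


Start with 324.
Step 1: Split 7:6, second share = 324 * 6/13 = 1944/13
Step 2: Multiply by 8: 1944/13 * 8 = 15552/13
Step 3: Take 2/3: 15552/13 * 2/3 = 10368/13
Final result = 10368/13

10368/13


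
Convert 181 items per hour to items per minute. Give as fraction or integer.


Converting from per hour to per minute
Rate = 181 items per hour
Divide by 60: 181/60
= 181/60 items per minute

181/60


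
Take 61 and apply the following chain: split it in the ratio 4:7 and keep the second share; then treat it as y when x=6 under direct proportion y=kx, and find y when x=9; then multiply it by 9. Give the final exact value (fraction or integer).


Start with 61.
Step 1: Split 4:7, second share = 61 * 7/11 = 427/11
Step 2: Direct prop: k = (427/11)/6; new y = k*9 = 427/11*9/6 = 1281/22
Step 3: Multiply by 9: 1281/22 * 9 = 11529/22
Final result = 11529/22

11529/22


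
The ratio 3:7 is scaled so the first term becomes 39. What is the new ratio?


Original ratio: 3:7
First term target: 39
Scale factor = 39 / 3 = 13
Multiply second term: 7 * 13 = 91
Equivalent ratio = 39:91

39:91


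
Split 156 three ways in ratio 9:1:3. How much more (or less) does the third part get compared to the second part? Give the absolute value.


Total parts = 9 + 1 + 3 = 13
Value per part = 156 / 13 = 12
Shares: 9*12=108, 1*12=12, 3*12=36
Third share = 36, second share = 12
Difference = |36 - 12| = 24

24


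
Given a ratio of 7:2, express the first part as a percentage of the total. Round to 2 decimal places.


Total parts = 7 + 2 = 9
First part fraction = 7/9
Percentage = (7/9) * 100
= 0.777778 * 100
= 77.78%

77.78


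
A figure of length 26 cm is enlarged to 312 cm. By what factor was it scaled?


Original length = 26 cm
Scaled length = 312 cm
Scale factor = 312 / 26
= 12

12


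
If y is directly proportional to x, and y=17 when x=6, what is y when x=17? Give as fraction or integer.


Direct proportion: y = kx
Find k: k = 17/6 = 17/6
Compute y at x=17: y = 17/6 * 17
y = 289/6

289/6


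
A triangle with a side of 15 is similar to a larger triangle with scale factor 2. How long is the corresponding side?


Similar triangles have proportional sides
Scale factor = 2
Smaller side = 15
Corresponding larger side = 15 * 2
= 30

30


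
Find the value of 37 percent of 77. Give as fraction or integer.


Compute 37% of 77
Convert percentage: 37% = 37/100
Multiply: 77 * 37/100
= 2849/100
= 2849/100

2849/100


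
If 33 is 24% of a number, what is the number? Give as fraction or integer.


Given: 33 is 24% of the whole
Set up: 33 = 24/100 * whole
whole = 33 * 100 / 24
whole = 3300 / 24
whole = 275/2

275/2


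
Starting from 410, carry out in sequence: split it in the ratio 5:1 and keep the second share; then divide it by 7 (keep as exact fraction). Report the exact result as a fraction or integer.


Start with 410.
Step 1: Split 5:1, second share = 410 * 1/6 = 205/3
Step 2: Divide by 7: 205/3 / 7 = 205/21
Final result = 205/21

205/21


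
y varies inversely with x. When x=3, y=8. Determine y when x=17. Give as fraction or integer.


Inverse proportion: y = k/x
Find k: k = 3 * 8 = 24
Compute y at x=17: y = 24/17
y = 24/17

24/17


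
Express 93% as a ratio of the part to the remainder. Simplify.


Part = 93%, Remainder = 7%
Ratio = 93:7
GCD(93, 7) = 1
Simplify: 93:7 = 93:7

93:7


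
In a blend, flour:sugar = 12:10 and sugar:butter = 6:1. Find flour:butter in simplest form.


Given a:b = 12:10 and b:c = 6:1
Make b consistent. Multiply first ratio by 6: a:b = 72:60
Multiply second ratio by 10: b:c = 60:10
Now b = 60 in both, so a:b:c = 72:60:10
Therefore a:c = 72:10
Simplify by GCD: a:c = 36:5

36:5
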